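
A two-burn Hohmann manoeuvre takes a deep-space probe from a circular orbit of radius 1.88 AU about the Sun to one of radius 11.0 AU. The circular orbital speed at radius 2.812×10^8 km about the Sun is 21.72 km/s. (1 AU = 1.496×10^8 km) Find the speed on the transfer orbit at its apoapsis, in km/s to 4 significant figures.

v = 4.851 km/s

From the circular-orbit relation v² = μ/r at r = 2.812×10^8 km: μ = v²r = (21.72)² × 2.812×10^8 = 1.32658×10^11 km³/s².
In km: r₁ = 1.88 × 1.496×10^8 = 2.81248×10^8 km; r₂ = 11.0 × 1.496×10^8 = 1.6456×10^9 km.
Semi-major axis of the transfer orbit: a_t = (2.81248×10^8 + 1.6456×10^9)/2 = 9.63424×10^8 km.
The apoapsis of the transfer ellipse is at r = 1.6456×10^9 km.
Vis-viva: v = √[μ(2/r − 1/a_t)] = √[1.32658×10^11 × (2/1.6456×10^9 − 1/9.63424×10^8)] = 4.851 km/s.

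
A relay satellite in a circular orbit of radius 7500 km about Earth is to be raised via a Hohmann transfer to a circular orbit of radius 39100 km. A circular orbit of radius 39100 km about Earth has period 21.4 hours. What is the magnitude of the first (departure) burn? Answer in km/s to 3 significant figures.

Δv₁ = 2.15 km/s

From Kepler's third law T² = 4π²r³/μ at r = 39100 km, T = 21.4 hours = 21.4 × 3600 s = 77040 s: μ = 4π²r³/T² = 3.97610×10^5 km³/s².
The Hohmann ellipse has a_t = (r₁ + r₂)/2 = 23300 km.
Circular speed at r = 7500 km: v_c = √(μ/r) = 7.281 km/s.
Transfer-orbit speed at the same r (vis-viva, a = a_t): v_t = √[μ(2/r − 1/a_t)] = 9.432 km/s.
Δv₁ = |v_t − v_c| = |9.432 − 7.281| = 2.151 km/s.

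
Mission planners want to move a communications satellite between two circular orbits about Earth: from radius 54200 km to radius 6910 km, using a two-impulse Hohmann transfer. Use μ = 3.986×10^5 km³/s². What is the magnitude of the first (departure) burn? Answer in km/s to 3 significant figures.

Transfer-ellipse semi-major axis a_t = (r₁ + r₂)/2 = (54200 + 6910)/2 = 30555 km.
Circular speed at r = 54200 km: v_c = √(μ/r) = 2.712 km/s.
Vis-viva on the transfer ellipse at r = 54200 km gives v_t = √[μ(2/r − 1/a_t)] = 1.290 km/s.
Δv₁ = |v_t − v_c| = |1.290 − 2.712| = 1.422 km/s.

Δv₁ = 1.42 km/s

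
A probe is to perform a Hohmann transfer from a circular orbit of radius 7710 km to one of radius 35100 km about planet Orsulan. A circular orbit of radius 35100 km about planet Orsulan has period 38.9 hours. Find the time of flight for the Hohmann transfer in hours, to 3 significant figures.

t = 9.26 hours

From Kepler's third law T² = 4π²r³/μ at r = 35100 km, T = 38.9 hours = 38.9 × 3600 s = 1.4004×10^5 s: μ = 4π²r³/T² = 87051.6 km³/s².
Semi-major axis of the transfer orbit: a_t = (7710 + 35100)/2 = 21405 km.
Half the transfer-orbit period gives t = π√(a_t³/μ) = 33350 s.
Converting: 33350 s ÷ 3600 s/hour = 9.26 hours.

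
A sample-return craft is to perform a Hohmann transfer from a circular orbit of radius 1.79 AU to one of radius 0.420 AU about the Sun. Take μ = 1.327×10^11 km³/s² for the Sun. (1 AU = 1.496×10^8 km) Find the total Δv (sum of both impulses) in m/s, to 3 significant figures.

Δv = 21100 m/s

In km: r₁ = 1.79 × 1.496×10^8 = 2.67784×10^8 km; r₂ = 0.420 × 1.496×10^8 = 6.2832×10^7 km.
Transfer-ellipse semi-major axis a_t = (r₁ + r₂)/2 = (2.67784×10^8 + 6.2832×10^7)/2 = 1.65308×10^8 km.
Circular speed at r₁: v₁ = √(μ/r₁) = √(1.327×10^11/2.67784×10^8) = 22.261 km/s.
Transfer-orbit speed at r₁ (vis-viva equation): v_a = √[μ(2/r₁ − 1/a_t)] = 13.724 km/s.
First burn Δv₁ = |v_a − v₁| = 8.537 km/s.
Circular speed at r₂: v₂ = √(μ/r₂) = 45.96 km/s.
Transfer-orbit speed at r₂: v_p = √[μ(2/r₂ − 1/a_t)] = 58.49 km/s.
Second burn Δv₂ = |v₂ − v_p| = 12.53 km/s.
Total Δv = Δv₁ + Δv₂ = 21.07 km/s.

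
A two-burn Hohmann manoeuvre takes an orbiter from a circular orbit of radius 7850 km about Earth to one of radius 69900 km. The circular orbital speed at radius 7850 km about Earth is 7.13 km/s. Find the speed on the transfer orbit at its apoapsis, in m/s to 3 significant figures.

From the circular-orbit relation v² = μ/r at r = 7850 km: μ = v²r = (7.13)² × 7850 = 3.99070×10^5 km³/s².
The Hohmann ellipse has a_t = (r₁ + r₂)/2 = 38875 km.
At apoapsis, r = 69900 km.
Applying v² = μ(2/r − 1/a_t): v = 1.074 km/s.

v = 1070 m/s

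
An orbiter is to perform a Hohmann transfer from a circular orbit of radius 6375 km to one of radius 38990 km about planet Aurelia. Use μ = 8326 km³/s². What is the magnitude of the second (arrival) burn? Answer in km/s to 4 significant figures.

Δv₂ = 0.2171 km/s

Semi-major axis of the transfer orbit: a_t = (6375 + 38990)/2 = 22682.5 km.
Circular speed at r = 38990 km: v_c = √(μ/r) = 0.4621 km/s.
Vis-viva on the transfer ellipse at r = 38990 km gives v_t = √[μ(2/r − 1/a_t)] = 0.2450 km/s.
Δv₂ = |v_t − v_c| = |0.2450 − 0.4621| = 0.2171 km/s.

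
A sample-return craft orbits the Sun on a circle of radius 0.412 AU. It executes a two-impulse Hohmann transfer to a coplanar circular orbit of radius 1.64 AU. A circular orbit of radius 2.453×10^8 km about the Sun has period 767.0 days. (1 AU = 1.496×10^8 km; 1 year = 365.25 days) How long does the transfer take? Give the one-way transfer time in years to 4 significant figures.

From Kepler's third law T² = 4π²r³/μ at r = 2.453×10^8 km, T = 767.0 days = 767.0 × 86400 s = 6.62688×10^7 s: μ = 4π²r³/T² = 1.32689×10^11 km³/s².
In km: r₁ = 0.412 × 1.496×10^8 = 6.16352×10^7 km; r₂ = 1.64 × 1.496×10^8 = 2.45344×10^8 km.
Semi-major axis of the transfer orbit: a_t = (6.16352×10^7 + 2.45344×10^8)/2 = 1.534896×10^8 km.
Half the transfer-orbit period gives t = π√(a_t³/μ) = 1.640×10^7 s.
Converting: 1.640×10^7 s ÷ 3.15576×10^7 s/year (365.25 × 86400) = 0.5197 years.

t = 0.5197 years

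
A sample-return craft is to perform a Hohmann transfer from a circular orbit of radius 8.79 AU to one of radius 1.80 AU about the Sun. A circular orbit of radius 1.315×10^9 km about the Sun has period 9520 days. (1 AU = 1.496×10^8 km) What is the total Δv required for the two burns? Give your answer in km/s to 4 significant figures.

From Kepler's third law T² = 4π²r³/μ at r = 1.315×10^9 km, T = 9520 days = 9520 × 86400 s = 8.22528×10^8 s: μ = 4π²r³/T² = 1.32689×10^11 km³/s².
In km: r₁ = 8.79 × 1.496×10^8 = 1.314984×10^9 km; r₂ = 1.80 × 1.496×10^8 = 2.6928×10^8 km.
Semi-major axis of the transfer orbit: a_t = (1.314984×10^9 + 2.6928×10^8)/2 = 7.92132×10^8 km.
At r₁ the circular-orbit speed is v₁ = √(μ/r₁) = 10.045 km/s.
Transfer-orbit speed at r₁ (vis-viva equation): v_a = √[μ(2/r₁ − 1/a_t)] = 5.8568 km/s.
First burn Δv₁ = |v_a − v₁| = 4.188 km/s.
At r₂, v₂ = √(μ/r₂) = 22.198 km/s.
Transfer-orbit speed at r₂: v_p = √[μ(2/r₂ − 1/a_t)] = 28.601 km/s.
Second burn Δv₂ = |v₂ − v_p| = 6.403 km/s.
Δv = Δv₁ + Δv₂ = 4.188 + 6.403 = 10.59 km/s.

Δv = 10.59 km/s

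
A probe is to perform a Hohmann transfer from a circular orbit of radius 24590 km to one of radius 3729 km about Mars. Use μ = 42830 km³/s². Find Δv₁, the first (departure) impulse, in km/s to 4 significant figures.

Transfer-ellipse semi-major axis a_t = (r₁ + r₂)/2 = (24590 + 3729)/2 = 14159.5 km.
On the circular orbit at r = 24590 km, v_c = √(μ/r) = 1.3198 km/s.
Transfer-orbit speed at the same r (vis-viva, a = a_t): v_t = √[μ(2/r − 1/a_t)] = 0.67728 km/s.
Δv₁ = |v_t − v_c| = |0.67728 − 1.3198| = 0.6425 km/s.

Δv₁ = 0.6425 km/s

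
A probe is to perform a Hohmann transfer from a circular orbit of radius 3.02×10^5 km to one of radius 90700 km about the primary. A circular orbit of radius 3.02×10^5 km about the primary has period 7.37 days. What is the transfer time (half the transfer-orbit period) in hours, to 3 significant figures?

t = 46.4 hours

From Kepler's third law T² = 4π²r³/μ at r = 3.02×10^5 km, T = 7.37 days = 7.37 × 86400 s = 6.36768×10^5 s: μ = 4π²r³/T² = 2.68175×10^6 km³/s².
Transfer-ellipse semi-major axis a_t = (r₁ + r₂)/2 = (3.020×10^5 + 90700)/2 = 1.9635×10^5 km.
By Kepler's third law the transfer-orbit period is T = 2π√(a_t³/μ), so t = T/2 = 1.669×10^5 s.
Converting: 1.669×10^5 s ÷ 3600 s/hour = 46.4 hours.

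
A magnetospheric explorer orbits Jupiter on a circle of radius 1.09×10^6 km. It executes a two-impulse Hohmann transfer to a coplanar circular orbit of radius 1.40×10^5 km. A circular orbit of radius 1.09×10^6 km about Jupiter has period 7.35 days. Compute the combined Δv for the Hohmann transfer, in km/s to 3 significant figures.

From Kepler's third law T² = 4π²r³/μ at r = 1.09×10^6 km, T = 7.35 days = 7.35 × 86400 s = 6.3504×10^5 s: μ = 4π²r³/T² = 1.26776×10^8 km³/s².
The Hohmann ellipse has a_t = (r₁ + r₂)/2 = 6.150×10^5 km.
Circular speed at r₁: v₁ = √(μ/r₁) = √(1.26776×10^8/1.090×10^6) = 10.7846 km/s.
On the transfer ellipse at r₁, vis-viva gives v_a = √[μ(2/r₁ − 1/a_t)] = 5.14555 km/s.
First burn Δv₁ = |v_a − v₁| = 5.639 km/s.
Circular speed at r₂: v₂ = √(μ/r₂) = 30.09 km/s.
Transfer-orbit speed at r₂: v_p = √[μ(2/r₂ − 1/a_t)] = 40.06 km/s.
Second burn Δv₂ = |v₂ − v_p| = 9.970 km/s.
Δv = Δv₁ + Δv₂ = 5.639 + 9.970 = 15.61 km/s.

Δv = 15.6 km/s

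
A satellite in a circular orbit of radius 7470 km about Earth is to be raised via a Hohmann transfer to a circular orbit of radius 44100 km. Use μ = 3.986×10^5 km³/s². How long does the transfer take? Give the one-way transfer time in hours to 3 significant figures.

t = 5.72 hours

Transfer-ellipse semi-major axis a_t = (r₁ + r₂)/2 = (7470 + 44100)/2 = 25785 km.
By Kepler's third law the transfer-orbit period is T = 2π√(a_t³/μ), so t = T/2 = 20600 s.
Converting: 20600 s ÷ 3600 s/hour = 5.72 hours.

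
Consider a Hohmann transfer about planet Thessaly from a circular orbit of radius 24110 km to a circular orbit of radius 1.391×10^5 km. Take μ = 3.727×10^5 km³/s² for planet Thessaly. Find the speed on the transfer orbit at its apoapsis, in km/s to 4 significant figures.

Transfer-ellipse semi-major axis a_t = (r₁ + r₂)/2 = (24110 + 1.391×10^5)/2 = 81605 km.
At apoapsis, r = 1.391×10^5 km.
Vis-viva: v = √[μ(2/r − 1/a_t)] = √[3.727×10^5 × (2/1.391×10^5 − 1/81605)] = 0.8897 km/s.

v = 0.8897 km/s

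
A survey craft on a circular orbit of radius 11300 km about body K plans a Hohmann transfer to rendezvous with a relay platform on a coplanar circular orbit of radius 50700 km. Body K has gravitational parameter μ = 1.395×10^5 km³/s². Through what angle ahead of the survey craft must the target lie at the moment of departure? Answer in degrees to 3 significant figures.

φ = 93.9°

Semi-major axis of the transfer orbit: a_t = (11300 + 50700)/2 = 31000 km.
Transfer time t = π√(a_t³/μ) = 45910 s.
The target's mean motion on its circular orbit is ω₂ = √(μ/r₂³) = 3.272×10^-5 rad/s.
Angle swept by the target during transfer: ω₂·t = 1.502 rad = 86.06°.
Arrival is 180° from departure on the ellipse, so φ = 180° − 86.06° = 93.9°.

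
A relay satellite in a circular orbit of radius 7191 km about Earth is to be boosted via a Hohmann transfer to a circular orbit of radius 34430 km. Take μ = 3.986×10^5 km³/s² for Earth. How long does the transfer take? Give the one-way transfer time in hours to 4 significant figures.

Transfer-ellipse semi-major axis a_t = (r₁ + r₂)/2 = (7191 + 34430)/2 = 20810.5 km.
Transfer time t = π√(a_t³/μ) = π√((20810.5)³ / 3.986×10^5) = 14940 s.
Converting: 14940 s ÷ 3600 s/hour = 4.150 hours.

t = 4.150 hours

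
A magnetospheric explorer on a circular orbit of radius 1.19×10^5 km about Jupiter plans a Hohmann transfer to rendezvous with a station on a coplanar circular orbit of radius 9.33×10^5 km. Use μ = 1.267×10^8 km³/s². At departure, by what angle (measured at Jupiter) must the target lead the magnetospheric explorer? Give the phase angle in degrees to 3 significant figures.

φ = 104°

The Hohmann ellipse has a_t = (r₁ + r₂)/2 = 5.260×10^5 km.
The half-period of the transfer ellipse is t = π√(a_t³/μ) = 1.065×10^5 s.
The target's mean motion on its circular orbit is ω₂ = √(μ/r₂³) = 1.249×10^-5 rad/s.
Angle swept by the target during transfer: ω₂·t = 1.330 rad = 76.20°.
The magnetospheric explorer traverses 180° on the transfer ellipse, so the target must lead by 180° − 76.20° = 104°.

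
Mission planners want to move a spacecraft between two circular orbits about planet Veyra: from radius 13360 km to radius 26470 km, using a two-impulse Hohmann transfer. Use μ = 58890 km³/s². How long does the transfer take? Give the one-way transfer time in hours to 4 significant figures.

t = 10.11 hours

The Hohmann ellipse has a_t = (r₁ + r₂)/2 = 19915 km.
By Kepler's third law the transfer-orbit period is T = 2π√(a_t³/μ), so t = T/2 = 36380 s.
Converting: 36380 s ÷ 3600 s/hour = 10.11 hours.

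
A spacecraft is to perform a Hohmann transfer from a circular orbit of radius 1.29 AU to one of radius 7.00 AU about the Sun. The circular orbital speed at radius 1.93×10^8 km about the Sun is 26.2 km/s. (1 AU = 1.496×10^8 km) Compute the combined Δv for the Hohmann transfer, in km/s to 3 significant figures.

From the circular-orbit relation v² = μ/r at r = 1.93×10^8 km: μ = v²r = (26.2)² × 1.93×10^8 = 1.32483×10^11 km³/s².
In km: r₁ = 1.29 × 1.496×10^8 = 1.92984×10^8 km; r₂ = 7.00 × 1.496×10^8 = 1.0472×10^9 km.
The Hohmann ellipse has a_t = (r₁ + r₂)/2 = 6.20092×10^8 km.
At r₁ the circular-orbit speed is v₁ = √(μ/r₁) = 26.201 km/s.
Transfer-orbit speed at r₁ (vis-viva): v_p = √[μ(2/r₁ − 1/a_t)] = 34.049 km/s.
First burn Δv₁ = |v_p − v₁| = 7.848 km/s.
Circular speed at r₂: v₂ = √(μ/r₂) = 11.248 km/s.
Transfer-orbit speed at r₂: v_a = √[μ(2/r₂ − 1/a_t)] = 6.2748 km/s.
Second burn Δv₂ = |v₂ − v_a| = 4.973 km/s.
Δv = Δv₁ + Δv₂ = 7.848 + 4.973 = 12.82 km/s.

Δv = 12.8 km/s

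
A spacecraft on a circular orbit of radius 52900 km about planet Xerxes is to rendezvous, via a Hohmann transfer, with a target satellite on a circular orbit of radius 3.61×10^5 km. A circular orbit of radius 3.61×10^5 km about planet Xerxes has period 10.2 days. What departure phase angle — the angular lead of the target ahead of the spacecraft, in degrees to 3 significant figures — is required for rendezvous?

From Kepler's third law T² = 4π²r³/μ at r = 3.61×10^5 km, T = 10.2 days = 10.2 × 86400 s = 8.8128×10^5 s: μ = 4π²r³/T² = 2.39141×10^6 km³/s².
The Hohmann ellipse has a_t = (r₁ + r₂)/2 = 2.0695×10^5 km.
Transfer time t = π√(a_t³/μ) = 1.9126×10^5 s.
Target angular speed ω₂ = √(μ/r₂³) = 7.1296×10^-6 rad/s.
Angle swept by the target during transfer: ω₂·t = 1.3636 rad = 78.13°.
The spacecraft traverses 180° on the transfer ellipse, so the target must lead by 180° − 78.13° = 102°.

φ = 102°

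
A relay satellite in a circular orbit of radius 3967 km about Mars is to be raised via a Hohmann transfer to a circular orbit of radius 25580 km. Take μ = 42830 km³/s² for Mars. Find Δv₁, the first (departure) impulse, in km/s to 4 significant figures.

Δv₁ = 1.038 km/s

Semi-major axis of the transfer orbit: a_t = (3967 + 25580)/2 = 14773.5 km.
On the circular orbit at r = 3967 km, v_c = √(μ/r) = 3.286 km/s.
Transfer-orbit speed at the same r (vis-viva, a = a_t): v_t = √[μ(2/r − 1/a_t)] = 4.324 km/s.
Δv₁ = |v_t − v_c| = |4.324 − 3.286| = 1.038 km/s.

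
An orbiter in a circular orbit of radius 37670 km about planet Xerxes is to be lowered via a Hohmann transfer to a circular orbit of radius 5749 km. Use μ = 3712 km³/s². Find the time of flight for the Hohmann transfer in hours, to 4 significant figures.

Transfer-ellipse semi-major axis a_t = (r₁ + r₂)/2 = (37670 + 5749)/2 = 21709.5 km.
Transfer time t = π√(a_t³/μ) = π√((21709.5)³ / 3712) = 1.6494×10^5 s.
Converting: 1.6494×10^5 s ÷ 3600 s/hour = 45.82 hours.

t = 45.82 hours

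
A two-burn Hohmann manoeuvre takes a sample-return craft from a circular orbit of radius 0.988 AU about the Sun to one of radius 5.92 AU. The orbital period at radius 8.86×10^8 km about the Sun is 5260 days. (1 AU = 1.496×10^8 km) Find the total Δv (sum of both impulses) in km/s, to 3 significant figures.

From Kepler's third law T² = 4π²r³/μ at r = 8.86×10^8 km, T = 5260 days = 5260 × 86400 s = 4.54464×10^8 s: μ = 4π²r³/T² = 1.32942×10^11 km³/s².
In km: r₁ = 0.988 × 1.496×10^8 = 1.478048×10^8 km; r₂ = 5.92 × 1.496×10^8 = 8.85632×10^8 km.
The Hohmann ellipse has a_t = (r₁ + r₂)/2 = 5.167184×10^8 km.
At r₁ the circular-orbit speed is v₁ = √(μ/r₁) = 29.9907 km/s.
On the transfer ellipse at r₁, v² = μ(2/r − 1/a) gives v_p = √[μ(2/r₁ − 1/a_t)] = 39.2633 km/s.
First burn Δv₁ = |v_p − v₁| = 9.273 km/s.
At r₂, v₂ = √(μ/r₂) = 12.252 km/s.
Transfer-orbit speed at r₂: v_a = √[μ(2/r₂ − 1/a_t)] = 6.5527 km/s.
Second burn Δv₂ = |v₂ − v_a| = 5.699 km/s.
Total Δv = Δv₁ + Δv₂ = 14.97 km/s.

Δv = 15.0 km/s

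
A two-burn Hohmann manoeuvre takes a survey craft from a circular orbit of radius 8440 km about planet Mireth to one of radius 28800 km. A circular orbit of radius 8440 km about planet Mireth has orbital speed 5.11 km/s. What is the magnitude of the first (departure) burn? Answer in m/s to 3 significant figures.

From the circular-orbit relation v² = μ/r at r = 8440 km: μ = v²r = (5.11)² × 8440 = 2.20386×10^5 km³/s².
Transfer-ellipse semi-major axis a_t = (r₁ + r₂)/2 = (8440 + 28800)/2 = 18620 km.
Circular speed at r = 8440 km: v_c = √(μ/r) = 5.110 km/s.
Vis-viva on the transfer ellipse at r = 8440 km gives v_t = √[μ(2/r − 1/a_t)] = 6.355 km/s.
Δv₁ = |v_t − v_c| = |6.355 − 5.110| = 1.245 km/s.

Δv₁ = 1250 m/s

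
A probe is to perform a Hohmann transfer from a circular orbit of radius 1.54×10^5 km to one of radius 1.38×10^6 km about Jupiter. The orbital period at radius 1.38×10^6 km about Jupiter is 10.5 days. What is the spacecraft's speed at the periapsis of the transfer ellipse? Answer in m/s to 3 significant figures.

v = 38400 m/s

From Kepler's third law T² = 4π²r³/μ at r = 1.38×10^6 km, T = 10.5 days = 10.5 × 86400 s = 9.072×10^5 s: μ = 4π²r³/T² = 1.26064×10^8 km³/s².
The Hohmann ellipse has a_t = (r₁ + r₂)/2 = 7.670×10^5 km.
At periapsis, r = 1.540×10^5 km.
Applying v² = μ(2/r − 1/a_t): v = 38.38 km/s.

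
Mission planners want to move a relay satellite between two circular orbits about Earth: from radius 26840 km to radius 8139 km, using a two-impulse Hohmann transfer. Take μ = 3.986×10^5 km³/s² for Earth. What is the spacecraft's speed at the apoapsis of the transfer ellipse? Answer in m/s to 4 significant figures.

Transfer-ellipse semi-major axis a_t = (r₁ + r₂)/2 = (26840 + 8139)/2 = 17489.5 km.
The apoapsis of the transfer ellipse is at r = 26840 km.
Vis-viva: v = √[μ(2/r − 1/a_t)] = √[3.986×10^5 × (2/26840 − 1/17489.5)] = 2.629 km/s.

v = 2629 m/s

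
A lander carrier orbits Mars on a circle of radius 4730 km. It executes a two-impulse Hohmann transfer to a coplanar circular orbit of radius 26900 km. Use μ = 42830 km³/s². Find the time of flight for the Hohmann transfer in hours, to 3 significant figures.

Semi-major axis of the transfer orbit: a_t = (4730 + 26900)/2 = 15815 km.
Half the transfer-orbit period gives t = π√(a_t³/μ) = 30190 s.
Converting: 30190 s ÷ 3600 s/hour = 8.39 hours.

t = 8.39 hours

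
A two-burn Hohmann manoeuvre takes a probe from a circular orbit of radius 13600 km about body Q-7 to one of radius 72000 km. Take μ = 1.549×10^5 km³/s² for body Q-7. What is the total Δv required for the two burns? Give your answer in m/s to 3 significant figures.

The Hohmann ellipse has a_t = (r₁ + r₂)/2 = 42800 km.
Circular speed at r₁: v₁ = √(μ/r₁) = √(1.549×10^5/13600) = 3.375 km/s.
Transfer-orbit speed at r₁ (vis-viva equation): v_p = √[μ(2/r₁ − 1/a_t)] = 4.377 km/s.
First burn Δv₁ = |v_p − v₁| = 1.002 km/s.
Circular speed at r₂: v₂ = √(μ/r₂) = 1.46676 km/s.
Transfer-orbit speed at r₂: v_a = √[μ(2/r₂ − 1/a_t)] = 0.826812 km/s.
Second burn Δv₂ = |v₂ − v_a| = 0.6399 km/s.
Total Δv = Δv₁ + Δv₂ = 1.642 km/s.

Δv = 1640 m/s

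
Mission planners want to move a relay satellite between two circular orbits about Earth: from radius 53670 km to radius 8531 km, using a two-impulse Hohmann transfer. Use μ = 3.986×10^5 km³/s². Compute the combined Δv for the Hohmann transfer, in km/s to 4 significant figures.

Δv = 3.442 km/s

The Hohmann ellipse has a_t = (r₁ + r₂)/2 = 31100.5 km.
At r₁ the circular-orbit speed is v₁ = √(μ/r₁) = 2.725 km/s.
On the transfer ellipse at r₁, vis-viva equation gives v_a = √[μ(2/r₁ − 1/a_t)] = 1.427 km/s.
First burn Δv₁ = |v_a − v₁| = 1.298 km/s.
At r₂, v₂ = √(μ/r₂) = 6.835 km/s.
Transfer-orbit speed at r₂: v_p = √[μ(2/r₂ − 1/a_t)] = 8.979 km/s.
Second burn Δv₂ = |v₂ − v_p| = 2.144 km/s.
Total Δv = Δv₁ + Δv₂ = 3.442 km/s.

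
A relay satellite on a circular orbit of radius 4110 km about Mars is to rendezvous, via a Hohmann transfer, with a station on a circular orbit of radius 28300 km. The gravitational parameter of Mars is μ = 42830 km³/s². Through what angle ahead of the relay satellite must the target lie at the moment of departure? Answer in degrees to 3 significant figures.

Semi-major axis of the transfer orbit: a_t = (4110 + 28300)/2 = 16205 km.
The half-period of the transfer ellipse is t = π√(a_t³/μ) = 31314.78 s.
Target angular speed ω₂ = √(μ/r₂³) = 4.347047×10^-5 rad/s.
Angle swept by the target during transfer: ω₂·t = 1.361268 rad = 77.99°.
The relay satellite traverses 180° on the transfer ellipse, so the target must lead by 180° − 77.99° = 102°.

φ = 102°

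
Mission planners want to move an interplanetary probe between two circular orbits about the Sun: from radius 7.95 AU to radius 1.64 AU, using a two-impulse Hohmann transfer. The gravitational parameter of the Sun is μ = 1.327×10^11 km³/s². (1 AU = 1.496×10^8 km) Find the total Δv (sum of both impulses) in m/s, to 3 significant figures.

In km: r₁ = 7.95 × 1.496×10^8 = 1.18932×10^9 km; r₂ = 1.64 × 1.496×10^8 = 2.45344×10^8 km.
Transfer-ellipse semi-major axis a_t = (r₁ + r₂)/2 = (1.18932×10^9 + 2.45344×10^8)/2 = 7.17332×10^8 km.
Circular speed at r₁: v₁ = √(μ/r₁) = √(1.327×10^11/1.18932×10^9) = 10.5630 km/s.
Transfer-orbit speed at r₁ (vis-viva): v_a = √[μ(2/r₁ − 1/a_t)] = 6.17751 km/s.
First burn Δv₁ = |v_a − v₁| = 4.385 km/s.
Circular speed at r₂: v₂ = √(μ/r₂) = 23.257 km/s.
Transfer-orbit speed at r₂: v_p = √[μ(2/r₂ − 1/a_t)] = 29.946 km/s.
Second burn Δv₂ = |v₂ − v_p| = 6.689 km/s.
Total Δv = Δv₁ + Δv₂ = 11.07 km/s.

Δv = 11100 m/s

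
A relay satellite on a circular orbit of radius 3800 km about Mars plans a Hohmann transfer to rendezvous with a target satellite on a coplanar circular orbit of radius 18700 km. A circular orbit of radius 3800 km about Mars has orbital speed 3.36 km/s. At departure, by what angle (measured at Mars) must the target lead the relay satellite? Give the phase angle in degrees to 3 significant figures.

φ = 96.0°

From the circular-orbit relation v² = μ/r at r = 3800 km: μ = v²r = (3.36)² × 3800 = 42900.5 km³/s².
Transfer-ellipse semi-major axis a_t = (r₁ + r₂)/2 = (3800 + 18700)/2 = 11250 km.
Transfer time t = π√(a_t³/μ) = 18098.7 s.
The target's mean motion on its circular orbit is ω₂ = √(μ/r₂³) = 8.09970×10^-5 rad/s.
Angle swept by the target during transfer: ω₂·t = 1.4659 rad = 83.99°.
The relay satellite traverses 180° on the transfer ellipse, so the target must lead by 180° − 83.99° = 96.0°.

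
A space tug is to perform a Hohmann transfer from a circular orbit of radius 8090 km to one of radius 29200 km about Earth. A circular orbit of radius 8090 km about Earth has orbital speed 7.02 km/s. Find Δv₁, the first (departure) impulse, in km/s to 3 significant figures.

From the circular-orbit relation v² = μ/r at r = 8090 km: μ = v²r = (7.02)² × 8090 = 3.98678×10^5 km³/s².
Transfer-ellipse semi-major axis a_t = (r₁ + r₂)/2 = (8090 + 29200)/2 = 18645 km.
On the circular orbit at r = 8090 km, v_c = √(μ/r) = 7.020 km/s.
Transfer-orbit speed at the same r (vis-viva, a = a_t): v_t = √[μ(2/r − 1/a_t)] = 8.785 km/s.
Δv₁ = |v_t − v_c| = |8.785 − 7.020| = 1.765 km/s.

Δv₁ = 1.77 km/s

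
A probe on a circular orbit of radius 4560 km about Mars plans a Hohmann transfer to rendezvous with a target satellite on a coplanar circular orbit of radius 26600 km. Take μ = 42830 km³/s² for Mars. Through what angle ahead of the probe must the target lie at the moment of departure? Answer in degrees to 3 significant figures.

φ = 99.3°

The Hohmann ellipse has a_t = (r₁ + r₂)/2 = 15580 km.
The half-period of the transfer ellipse is t = π√(a_t³/μ) = 29520.72 s.
The target's mean motion on its circular orbit is ω₂ = √(μ/r₂³) = 4.770365×10^-5 rad/s.
Angle swept by the target during transfer: ω₂·t = 1.40825 rad = 80.69°.
Arrival is 180° from departure on the ellipse, so φ = 180° − 80.69° = 99.3°.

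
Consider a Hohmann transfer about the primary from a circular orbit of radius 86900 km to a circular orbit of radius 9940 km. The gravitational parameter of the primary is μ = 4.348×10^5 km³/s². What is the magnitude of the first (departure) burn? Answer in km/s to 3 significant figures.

Δv₁ = 1.22 km/s

Semi-major axis of the transfer orbit: a_t = (86900 + 9940)/2 = 48420 km.
Circular speed at r = 86900 km: v_c = √(μ/r) = 2.2368 km/s.
Vis-viva on the transfer ellipse at r = 86900 km gives v_t = √[μ(2/r − 1/a_t)] = 1.0135 km/s.
Δv₁ = |v_t − v_c| = |1.0135 − 2.2368| = 1.223 km/s.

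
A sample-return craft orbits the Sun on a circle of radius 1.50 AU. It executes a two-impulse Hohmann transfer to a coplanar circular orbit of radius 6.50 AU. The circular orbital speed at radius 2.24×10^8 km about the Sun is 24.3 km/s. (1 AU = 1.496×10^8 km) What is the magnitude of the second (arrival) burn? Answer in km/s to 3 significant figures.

From the circular-orbit relation v² = μ/r at r = 2.24×10^8 km: μ = v²r = (24.3)² × 2.24×10^8 = 1.32270×10^11 km³/s².
In km: r₁ = 1.50 × 1.496×10^8 = 2.244×10^8 km; r₂ = 6.50 × 1.496×10^8 = 9.724×10^8 km.
Semi-major axis of the transfer orbit: a_t = (2.244×10^8 + 9.724×10^8)/2 = 5.984×10^8 km.
On the circular orbit at r = 9.724×10^8 km, v_c = √(μ/r) = 11.663 km/s.
Transfer-orbit speed at the same r (vis-viva, a = a_t): v_t = √[μ(2/r − 1/a_t)] = 7.1421 km/s.
Δv₂ = |v_t − v_c| = |7.1421 − 11.663| = 4.521 km/s.

Δv₂ = 4.52 km/s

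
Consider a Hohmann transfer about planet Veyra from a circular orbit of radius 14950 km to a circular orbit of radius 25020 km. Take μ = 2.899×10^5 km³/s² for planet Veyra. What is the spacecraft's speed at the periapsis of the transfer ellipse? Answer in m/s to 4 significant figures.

v = 4927 m/s

Semi-major axis of the transfer orbit: a_t = (14950 + 25020)/2 = 19985 km.
The periapsis of the transfer ellipse is at r = 14950 km.
Applying v² = μ(2/r − 1/a_t): v = 4.927 km/s.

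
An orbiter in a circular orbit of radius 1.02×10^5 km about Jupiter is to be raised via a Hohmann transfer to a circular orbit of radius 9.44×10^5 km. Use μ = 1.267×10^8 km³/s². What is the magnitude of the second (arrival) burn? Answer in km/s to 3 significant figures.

Δv₂ = 6.47 km/s

Transfer-ellipse semi-major axis a_t = (r₁ + r₂)/2 = (1.020×10^5 + 9.440×10^5)/2 = 5.230×10^5 km.
On the circular orbit at r = 9.440×10^5 km, v_c = √(μ/r) = 11.585 km/s.
Transfer-orbit speed at the same r (vis-viva, a = a_t): v_t = √[μ(2/r − 1/a_t)] = 5.1162 km/s.
Δv₂ = |v_t − v_c| = |5.1162 − 11.585| = 6.469 km/s.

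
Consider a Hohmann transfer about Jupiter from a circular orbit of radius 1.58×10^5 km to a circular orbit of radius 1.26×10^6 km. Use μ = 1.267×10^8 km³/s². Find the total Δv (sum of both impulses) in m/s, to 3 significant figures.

Transfer-ellipse semi-major axis a_t = (r₁ + r₂)/2 = (1.580×10^5 + 1.260×10^6)/2 = 7.090×10^5 km.
Circular speed at r₁: v₁ = √(μ/r₁) = √(1.267×10^8/1.580×10^5) = 28.3178 km/s.
On the transfer ellipse at r₁, vis-viva gives v_p = √[μ(2/r₁ − 1/a_t)] = 37.7504 km/s.
First burn Δv₁ = |v_p − v₁| = 9.433 km/s.
At r₂, v₂ = √(μ/r₂) = 10.028 km/s.
Transfer-orbit speed at r₂: v_a = √[μ(2/r₂ − 1/a_t)] = 4.7338 km/s.
Second burn Δv₂ = |v₂ − v_a| = 5.294 km/s.
Total Δv = Δv₁ + Δv₂ = 14.73 km/s.

Δv = 14700 m/s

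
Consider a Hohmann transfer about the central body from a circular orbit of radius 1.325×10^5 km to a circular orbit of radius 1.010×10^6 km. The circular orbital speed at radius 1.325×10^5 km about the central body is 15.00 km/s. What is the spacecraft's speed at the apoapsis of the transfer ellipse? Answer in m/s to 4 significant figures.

v = 2617 m/s

From the circular-orbit relation v² = μ/r at r = 1.325×10^5 km: μ = v²r = (15.00)² × 1.325×10^5 = 2.98125×10^7 km³/s².
Semi-major axis of the transfer orbit: a_t = (1.325×10^5 + 1.010×10^6)/2 = 5.7125×10^5 km.
At apoapsis, r = 1.010×10^6 km.
From the vis-viva equation, v = √[μ(2/r − 1/a_t)] = 2.617 km/s.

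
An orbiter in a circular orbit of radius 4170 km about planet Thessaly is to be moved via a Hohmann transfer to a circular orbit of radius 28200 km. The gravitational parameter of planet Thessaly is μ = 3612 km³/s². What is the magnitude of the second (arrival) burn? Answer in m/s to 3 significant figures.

Δv₂ = 176 m/s

Semi-major axis of the transfer orbit: a_t = (4170 + 28200)/2 = 16185 km.
On the circular orbit at r = 28200 km, v_c = √(μ/r) = 0.3579 km/s.
Transfer-orbit speed at the same r (vis-viva, a = a_t): v_t = √[μ(2/r − 1/a_t)] = 0.1817 km/s.
Δv₂ = |v_t − v_c| = |0.1817 − 0.3579| = 0.1762 km/s.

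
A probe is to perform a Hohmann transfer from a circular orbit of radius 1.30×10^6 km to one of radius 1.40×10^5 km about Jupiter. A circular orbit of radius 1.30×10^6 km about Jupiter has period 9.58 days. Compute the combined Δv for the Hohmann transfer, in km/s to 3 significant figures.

From Kepler's third law T² = 4π²r³/μ at r = 1.30×10^6 km, T = 9.58 days = 9.58 × 86400 s = 8.27712×10^5 s: μ = 4π²r³/T² = 1.26599×10^8 km³/s².
The Hohmann ellipse has a_t = (r₁ + r₂)/2 = 7.200×10^5 km.
Circular speed at r₁: v₁ = √(μ/r₁) = √(1.26599×10^8/1.300×10^6) = 9.8683 km/s.
On the transfer ellipse at r₁, v² = μ(2/r − 1/a) gives v_a = √[μ(2/r₁ − 1/a_t)] = 4.3515 km/s.
First burn Δv₁ = |v_a − v₁| = 5.5168 km/s.
At r₂, v₂ = √(μ/r₂) = 30.071 km/s.
Transfer-orbit speed at r₂: v_p = √[μ(2/r₂ − 1/a_t)] = 40.407 km/s.
Second burn Δv₂ = |v₂ − v_p| = 10.336 km/s.
Total Δv = Δv₁ + Δv₂ = 15.85 km/s.

Δv = 15.9 km/s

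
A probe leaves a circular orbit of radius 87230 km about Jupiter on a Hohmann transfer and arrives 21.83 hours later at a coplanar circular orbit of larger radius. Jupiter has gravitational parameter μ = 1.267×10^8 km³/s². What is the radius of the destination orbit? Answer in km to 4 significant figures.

Transfer time t = 21.83 hours = 78588 s, and t = π√(a_t³/μ).
So a_t = (μ t²/π²)^(1/3) = (1.267×10^8 × (78588)² / π²)^(1/3) = 4.2960×10^5 km.
Since a_t = (r₁ + r₂)/2, r₂ = 2a_t − r₁ = 2×4.2960×10^5 − 87230 = 7.7197×10^5 km.

r₂ = 7.720×10^5 km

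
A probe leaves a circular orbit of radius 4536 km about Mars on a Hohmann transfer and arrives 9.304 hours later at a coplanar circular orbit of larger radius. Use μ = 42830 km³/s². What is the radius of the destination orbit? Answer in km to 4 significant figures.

r₂ = 29360 km

Transfer time t = 9.304 hours = 33494.4 s, and t = π√(a_t³/μ).
So a_t = (μ t²/π²)^(1/3) = (42830 × (33494.4)² / π²)^(1/3) = 16948 km.
Since a_t = (r₁ + r₂)/2, r₂ = 2a_t − r₁ = 2×16948 − 4536 = 29360 km.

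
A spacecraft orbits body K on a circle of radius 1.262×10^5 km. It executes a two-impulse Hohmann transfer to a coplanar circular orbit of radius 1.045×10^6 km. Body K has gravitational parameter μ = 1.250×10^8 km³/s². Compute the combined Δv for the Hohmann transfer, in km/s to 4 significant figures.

Δv = 16.43 km/s

The Hohmann ellipse has a_t = (r₁ + r₂)/2 = 5.856×10^5 km.
Circular speed at r₁: v₁ = √(μ/r₁) = √(1.250×10^8/1.262×10^5) = 31.47 km/s.
Transfer-orbit speed at r₁ (vis-viva): v_p = √[μ(2/r₁ − 1/a_t)] = 42.04 km/s.
First burn Δv₁ = |v_p − v₁| = 10.57 km/s.
At r₂, v₂ = √(μ/r₂) = 10.937 km/s.
Transfer-orbit speed at r₂: v_a = √[μ(2/r₂ − 1/a_t)] = 5.0772 km/s.
Second burn Δv₂ = |v₂ − v_a| = 5.860 km/s.
Δv = Δv₁ + Δv₂ = 10.57 + 5.860 = 16.43 km/s.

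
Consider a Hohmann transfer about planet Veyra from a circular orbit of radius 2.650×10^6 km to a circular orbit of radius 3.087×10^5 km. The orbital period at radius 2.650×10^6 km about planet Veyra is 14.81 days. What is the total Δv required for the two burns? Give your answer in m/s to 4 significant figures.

From Kepler's third law T² = 4π²r³/μ at r = 2.650×10^6 km, T = 14.81 days = 14.81 × 86400 s = 1.279584×10^6 s: μ = 4π²r³/T² = 4.48704×10^8 km³/s².
The Hohmann ellipse has a_t = (r₁ + r₂)/2 = 1.47935×10^6 km.
Circular speed at r₁: v₁ = √(μ/r₁) = √(4.48704×10^8/2.650×10^6) = 13.012 km/s.
On the transfer ellipse at r₁, v² = μ(2/r − 1/a) gives v_a = √[μ(2/r₁ − 1/a_t)] = 5.9442 km/s.
First burn Δv₁ = |v_a − v₁| = 7.068 km/s.
Circular speed at r₂: v₂ = √(μ/r₂) = 38.13 km/s.
Transfer-orbit speed at r₂: v_p = √[μ(2/r₂ − 1/a_t)] = 51.03 km/s.
Second burn Δv₂ = |v₂ − v_p| = 12.90 km/s.
Δv = Δv₁ + Δv₂ = 7.068 + 12.90 = 19.97 km/s.

Δv = 19970 m/s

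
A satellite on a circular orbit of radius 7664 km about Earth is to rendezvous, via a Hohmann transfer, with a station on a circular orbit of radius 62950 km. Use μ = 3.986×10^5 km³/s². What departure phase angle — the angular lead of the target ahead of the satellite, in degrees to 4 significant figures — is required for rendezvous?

φ = 104.4°

Semi-major axis of the transfer orbit: a_t = (7664 + 62950)/2 = 35307 km.
The half-period of the transfer ellipse is t = π√(a_t³/μ) = 33012 s.
The target's mean motion on its circular orbit is ω₂ = √(μ/r₂³) = 3.9974×10^-5 rad/s.
Angle swept by the target during transfer: ω₂·t = 1.3196 rad = 75.61°.
Arrival is 180° from departure on the ellipse, so φ = 180° − 75.61° = 104.4°.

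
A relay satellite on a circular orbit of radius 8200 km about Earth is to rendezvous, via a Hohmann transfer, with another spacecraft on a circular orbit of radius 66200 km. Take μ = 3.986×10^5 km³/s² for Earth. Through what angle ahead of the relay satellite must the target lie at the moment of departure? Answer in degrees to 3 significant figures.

Transfer-ellipse semi-major axis a_t = (r₁ + r₂)/2 = (8200 + 66200)/2 = 37200 km.
Transfer time t = π√(a_t³/μ) = 35702.3 s.
The target's mean motion on its circular orbit is ω₂ = √(μ/r₂³) = 3.70665×10^-5 rad/s.
Angle swept by the target during transfer: ω₂·t = 1.32336 rad = 75.82°.
Arrival is 180° from departure on the ellipse, so φ = 180° − 75.82° = 104°.

φ = 104°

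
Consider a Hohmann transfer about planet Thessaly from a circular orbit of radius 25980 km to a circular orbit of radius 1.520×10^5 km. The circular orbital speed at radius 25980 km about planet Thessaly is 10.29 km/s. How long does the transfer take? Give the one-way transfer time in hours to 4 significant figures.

t = 13.97 hours

From the circular-orbit relation v² = μ/r at r = 25980 km: μ = v²r = (10.29)² × 25980 = 2.75087×10^6 km³/s².
The Hohmann ellipse has a_t = (r₁ + r₂)/2 = 88990 km.
Transfer time t = π√(a_t³/μ) = π√((88990)³ / 2.75087×10^6) = 50280 s.
Converting: 50280 s ÷ 3600 s/hour = 13.97 hours.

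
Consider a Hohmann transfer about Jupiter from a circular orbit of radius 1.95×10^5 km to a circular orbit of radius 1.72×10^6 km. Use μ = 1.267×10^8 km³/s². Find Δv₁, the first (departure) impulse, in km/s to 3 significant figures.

Δv₁ = 8.67 km/s

Semi-major axis of the transfer orbit: a_t = (1.950×10^5 + 1.720×10^6)/2 = 9.575×10^5 km.
On the circular orbit at r = 1.950×10^5 km, v_c = √(μ/r) = 25.490 km/s.
Vis-viva on the transfer ellipse at r = 1.950×10^5 km gives v_t = √[μ(2/r − 1/a_t)] = 34.164 km/s.
Δv₁ = |v_t − v_c| = |34.164 − 25.490| = 8.674 km/s.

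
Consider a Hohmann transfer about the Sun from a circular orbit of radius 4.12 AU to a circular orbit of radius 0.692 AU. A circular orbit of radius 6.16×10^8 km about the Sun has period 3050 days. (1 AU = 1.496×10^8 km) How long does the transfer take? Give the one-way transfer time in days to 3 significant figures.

t = 681 days

From Kepler's third law T² = 4π²r³/μ at r = 6.16×10^8 km, T = 3050 days = 3050 × 86400 s = 2.6352×10^8 s: μ = 4π²r³/T² = 1.32885×10^11 km³/s².
In km: r₁ = 4.12 × 1.496×10^8 = 6.16352×10^8 km; r₂ = 0.692 × 1.496×10^8 = 1.035232×10^8 km.
The Hohmann ellipse has a_t = (r₁ + r₂)/2 = 3.599376×10^8 km.
Transfer time t = π√(a_t³/μ) = π√((3.599376×10^8)³ / 1.32885×10^11) = 5.885×10^7 s.
Converting: 5.885×10^7 s ÷ 86400 s/day = 681 days.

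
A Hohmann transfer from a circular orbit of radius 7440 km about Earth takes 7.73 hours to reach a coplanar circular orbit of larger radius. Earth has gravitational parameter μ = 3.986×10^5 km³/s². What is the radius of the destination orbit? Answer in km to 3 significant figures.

Transfer time t = 7.73 hours = 27828 s, and t = π√(a_t³/μ).
So a_t = (μ t²/π²)^(1/3) = (3.986×10^5 × (27828)² / π²)^(1/3) = 31507 km.
Since a_t = (r₁ + r₂)/2, r₂ = 2a_t − r₁ = 2×31507 − 7440 = 55574 km.

r₂ = 55600 km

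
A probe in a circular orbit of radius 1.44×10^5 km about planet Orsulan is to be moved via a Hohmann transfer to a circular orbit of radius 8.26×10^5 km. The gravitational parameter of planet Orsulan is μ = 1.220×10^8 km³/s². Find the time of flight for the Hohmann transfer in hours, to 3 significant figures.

t = 26.7 hours

The Hohmann ellipse has a_t = (r₁ + r₂)/2 = 4.850×10^5 km.
Half the transfer-orbit period gives t = π√(a_t³/μ) = 96070 s.
Converting: 96070 s ÷ 3600 s/hour = 26.7 hours.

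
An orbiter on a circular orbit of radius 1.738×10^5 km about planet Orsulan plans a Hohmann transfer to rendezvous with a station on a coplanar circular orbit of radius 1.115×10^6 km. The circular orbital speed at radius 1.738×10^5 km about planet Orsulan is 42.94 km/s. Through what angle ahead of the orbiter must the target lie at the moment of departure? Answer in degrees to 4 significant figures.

φ = 100.9°

From the circular-orbit relation v² = μ/r at r = 1.738×10^5 km: μ = v²r = (42.94)² × 1.738×10^5 = 3.20460×10^8 km³/s².
Transfer-ellipse semi-major axis a_t = (r₁ + r₂)/2 = (1.738×10^5 + 1.115×10^6)/2 = 6.444×10^5 km.
The half-period of the transfer ellipse is t = π√(a_t³/μ) = 90781.3 s.
Target angular speed ω₂ = √(μ/r₂³) = 1.52046×10^-5 rad/s.
Angle swept by the target during transfer: ω₂·t = 1.38029 rad = 79.08°.
Arrival is 180° from departure on the ellipse, so φ = 180° − 79.08° = 100.9°.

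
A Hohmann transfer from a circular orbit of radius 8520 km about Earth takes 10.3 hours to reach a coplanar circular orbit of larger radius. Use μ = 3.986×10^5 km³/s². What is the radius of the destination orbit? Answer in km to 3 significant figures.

Transfer time t = 10.3 hours = 37080 s, and t = π√(a_t³/μ).
So a_t = (μ t²/π²)^(1/3) = (3.986×10^5 × (37080)² / π²)^(1/3) = 38151 km.
Since a_t = (r₁ + r₂)/2, r₂ = 2a_t − r₁ = 2×38151 − 8520 = 67782 km.

r₂ = 67800 km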